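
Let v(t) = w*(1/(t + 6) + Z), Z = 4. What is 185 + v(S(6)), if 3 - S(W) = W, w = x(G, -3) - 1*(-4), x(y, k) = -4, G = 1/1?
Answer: 185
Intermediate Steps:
G = 1
w = 0 (w = -4 - 1*(-4) = -4 + 4 = 0)
S(W) = 3 - W
v(t) = 0 (v(t) = 0*(1/(t + 6) + 4) = 0*(1/(6 + t) + 4) = 0*(4 + 1/(6 + t)) = 0)
185 + v(S(6)) = 185 + 0 = 185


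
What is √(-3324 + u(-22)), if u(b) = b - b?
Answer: 2*I*√831 ≈ 57.654*I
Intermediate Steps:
u(b) = 0
√(-3324 + u(-22)) = √(-3324 + 0) = √(-3324) = 2*I*√831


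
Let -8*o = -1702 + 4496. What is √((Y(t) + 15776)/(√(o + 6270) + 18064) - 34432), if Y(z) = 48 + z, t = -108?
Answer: 2*√(-310981966 - 8608*√23683)/√(36128 + √23683) ≈ 185.56*I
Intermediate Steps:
o = -1397/4 (o = -(-1702 + 4496)/8 = -⅛*2794 = -1397/4 ≈ -349.25)
√((Y(t) + 15776)/(√(o + 6270) + 18064) - 34432) = √(((48 - 108) + 15776)/(√(-1397/4 + 6270) + 18064) - 34432) = √((-60 + 15776)/(√(23683/4) + 18064) - 34432) = √(15716/(√23683/2 + 18064) - 34432) = √(15716/(18064 + √23683/2) - 34432) = √(-34432 + 15716/(18064 + √23683/2))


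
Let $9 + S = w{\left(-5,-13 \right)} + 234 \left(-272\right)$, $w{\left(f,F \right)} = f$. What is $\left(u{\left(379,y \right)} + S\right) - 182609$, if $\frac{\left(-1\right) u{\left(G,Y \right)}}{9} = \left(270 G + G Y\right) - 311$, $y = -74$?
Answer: $-912028$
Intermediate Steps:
$u{\left(G,Y \right)} = 2799 - 2430 G - 9 G Y$ ($u{\left(G,Y \right)} = - 9 \left(\left(270 G + G Y\right) - 311\right) = - 9 \left(-311 + 270 G + G Y\right) = 2799 - 2430 G - 9 G Y$)
$S = -63662$ ($S = -9 + \left(-5 + 234 \left(-272\right)\right) = -9 - 63653 = -63662$)
$\left(u{\left(379,y \right)} + S\right) - 182609 = \left(\left(2799 - 920970 - 3411 \left(-74\right)\right) - 63662\right) - 182609 = \left(\left(2799 - 920970 + 252414\right) - 63662\right) - 182609 = \left(-665757 - 63662\right) - 182609 = -729419 - 182609 = -912028$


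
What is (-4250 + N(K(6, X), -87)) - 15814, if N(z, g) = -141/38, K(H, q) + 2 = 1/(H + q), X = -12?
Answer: -762573/38 ≈ -20068.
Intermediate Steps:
K(H, q) = -2 + 1/(H + q)
N(z, g) = -141/38 (N(z, g) = -141*1/38 = -141/38)
(-4250 + N(K(6, X), -87)) - 15814 = (-4250 - 141/38) - 15814 = -161641/38 - 15814 = -762573/38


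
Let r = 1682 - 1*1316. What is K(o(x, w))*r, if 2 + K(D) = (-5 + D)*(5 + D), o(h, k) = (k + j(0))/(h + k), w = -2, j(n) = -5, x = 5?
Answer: -23668/3 ≈ -7889.3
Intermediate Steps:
o(h, k) = (-5 + k)/(h + k) (o(h, k) = (k - 5)/(h + k) = (-5 + k)/(h + k))
K(D) = -2 + (-5 + D)*(5 + D)
r = 366 (r = 1682 - 1316 = 366)
K(o(x, w))*r = (-27 + ((-5 - 2)/(5 - 2))²)*366 = (-27 + (-7/3)²)*366 = (-27 + 49/9)*366 = -194/9*366 = -23668/3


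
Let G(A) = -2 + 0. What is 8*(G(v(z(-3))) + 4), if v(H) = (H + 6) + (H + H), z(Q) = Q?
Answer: 16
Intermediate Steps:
v(H) = 6 + 3*H (v(H) = (6 + H) + 2*H = 6 + 3*H)
G(A) = -2
8*(G(v(z(-3))) + 4) = 8*(-2 + 4) = 8*2 = 16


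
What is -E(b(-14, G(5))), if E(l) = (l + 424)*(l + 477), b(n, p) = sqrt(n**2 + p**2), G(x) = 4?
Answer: -202460 - 1802*sqrt(53) ≈ -2.1558e+5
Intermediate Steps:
E(l) = (424 + l)*(477 + l)
-E(b(-14, G(5))) = -(202248 + (sqrt((-14)**2 + 4**2))**2 + 901*sqrt((-14)**2 + 4**2)) = -(202248 + (sqrt(196 + 16))**2 + 901*sqrt(196 + 16)) = -(202248 + (sqrt(212))**2 + 901*sqrt(212)) = -(202248 + (2*sqrt(53))**2 + 901*(2*sqrt(53))) = -(202248 + 212 + 1802*sqrt(53)) = -(202460 + 1802*sqrt(53)) = -202460 - 1802*sqrt(53)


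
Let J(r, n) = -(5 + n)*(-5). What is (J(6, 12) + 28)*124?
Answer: 14012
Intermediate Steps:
J(r, n) = 25 + 5*n (J(r, n) = -(-25 - 5*n) = 25 + 5*n)
(J(6, 12) + 28)*124 = ((25 + 5*12) + 28)*124 = ((25 + 60) + 28)*124 = (85 + 28)*124 = 113*124 = 14012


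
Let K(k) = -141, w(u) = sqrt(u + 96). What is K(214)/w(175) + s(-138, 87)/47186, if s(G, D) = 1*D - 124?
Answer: -37/47186 - 141*sqrt(271)/271 ≈ -8.5659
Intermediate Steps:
w(u) = sqrt(96 + u)
s(G, D) = -124 + D (s(G, D) = D - 124 = -124 + D)
K(214)/w(175) + s(-138, 87)/47186 = -141/sqrt(96 + 175) + (-124 + 87)/47186 = -141*sqrt(271)/271 - 37*1/47186 = -141*sqrt(271)/271 - 37/47186 = -37/47186 - 141*sqrt(271)/271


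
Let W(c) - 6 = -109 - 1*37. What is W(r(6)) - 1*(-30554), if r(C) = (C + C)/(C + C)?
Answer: 30414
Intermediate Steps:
r(C) = 1 (r(C) = (2*C)/((2*C)) = (2*C)*(1/(2*C)) = 1)
W(c) = -140 (W(c) = 6 + (-109 - 1*37) = 6 + (-109 - 37) = 6 - 146 = -140)
W(r(6)) - 1*(-30554) = -140 - 1*(-30554) = -140 + 30554 = 30414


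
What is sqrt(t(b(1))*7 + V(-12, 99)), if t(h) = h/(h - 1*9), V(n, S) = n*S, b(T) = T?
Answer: I*sqrt(19022)/4 ≈ 34.48*I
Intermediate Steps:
V(n, S) = S*n
t(h) = h/(-9 + h) (t(h) = h/(h - 9) = h/(-9 + h))
sqrt(t(b(1))*7 + V(-12, 99)) = sqrt((1/(-9 + 1))*7 + 99*(-12)) = sqrt((1/(-8))*7 - 1188) = sqrt((1*(-1/8))*7 - 1188) = sqrt(-1/8*7 - 1188) = sqrt(-7/8 - 1188) = sqrt(-9511/8) = I*sqrt(19022)/4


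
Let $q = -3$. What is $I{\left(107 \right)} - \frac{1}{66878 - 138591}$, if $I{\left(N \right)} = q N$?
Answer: $- \frac{23019872}{71713} \approx -321.0$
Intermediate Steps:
$I{\left(N \right)} = - 3 N$
$I{\left(107 \right)} - \frac{1}{66878 - 138591} = \left(-3\right) 107 - \frac{1}{66878 - 138591} = -321 - \frac{1}{-71713} = -321 - - \frac{1}{71713} = -321 + \frac{1}{71713} = - \frac{23019872}{71713}$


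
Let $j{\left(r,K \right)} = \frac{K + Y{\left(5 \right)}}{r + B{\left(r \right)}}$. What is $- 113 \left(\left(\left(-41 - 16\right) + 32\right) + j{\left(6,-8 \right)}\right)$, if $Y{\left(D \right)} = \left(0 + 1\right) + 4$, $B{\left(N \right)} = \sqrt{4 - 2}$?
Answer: $\frac{49042}{17} - \frac{339 \sqrt{2}}{34} \approx 2870.7$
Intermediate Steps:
$B{\left(N \right)} = \sqrt{2}$
$Y{\left(D \right)} = 5$ ($Y{\left(D \right)} = 1 + 4 = 5$)
$j{\left(r,K \right)} = \frac{5 + K}{r + \sqrt{2}}$ ($j{\left(r,K \right)} = \frac{K + 5}{r + \sqrt{2}} = \frac{5 + K}{r + \sqrt{2}}$)
$- 113 \left(\left(\left(-41 - 16\right) + 32\right) + j{\left(6,-8 \right)}\right) = - 113 \left(\left(\left(-41 - 16\right) + 32\right) + \frac{5 - 8}{6 + \sqrt{2}}\right) = - 113 \left(\left(-57 + 32\right) + \frac{1}{6 + \sqrt{2}} \left(-3\right)\right) = - 113 \left(-25 - \frac{3}{6 + \sqrt{2}}\right) = 2825 + \frac{339}{6 + \sqrt{2}}$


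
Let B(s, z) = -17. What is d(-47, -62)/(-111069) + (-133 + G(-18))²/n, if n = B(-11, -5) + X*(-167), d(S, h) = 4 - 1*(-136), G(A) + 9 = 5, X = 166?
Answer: -298362503/440134713 ≈ -0.67789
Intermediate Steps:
G(A) = -4 (G(A) = -9 + 5 = -4)
d(S, h) = 140 (d(S, h) = 4 + 136 = 140)
n = -27739 (n = -17 + 166*(-167) = -17 - 27722 = -27739)
d(-47, -62)/(-111069) + (-133 + G(-18))²/n = 140/(-111069) + (-133 - 4)²/(-27739) = 140*(-1/111069) + (-137)²*(-1/27739) = -20/15867 + 18769*(-1/27739) = -20/15867 - 18769/27739 = -298362503/440134713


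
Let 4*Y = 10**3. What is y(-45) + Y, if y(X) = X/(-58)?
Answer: 14545/58 ≈ 250.78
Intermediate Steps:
y(X) = -X/58 (y(X) = X*(-1/58) = -X/58)
Y = 250 (Y = (1/4)*10**3 = (1/4)*1000 = 250)
y(-45) + Y = -1/58*(-45) + 250 = 45/58 + 250 = 14545/58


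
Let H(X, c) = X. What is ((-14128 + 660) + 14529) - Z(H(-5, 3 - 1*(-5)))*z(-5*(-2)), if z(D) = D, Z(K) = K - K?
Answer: 1061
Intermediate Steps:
Z(K) = 0
((-14128 + 660) + 14529) - Z(H(-5, 3 - 1*(-5)))*z(-5*(-2)) = ((-14128 + 660) + 14529) - 0*(-5*(-2)) = (-13468 + 14529) - 0*10 = 1061 - 1*0 = 1061 + 0 = 1061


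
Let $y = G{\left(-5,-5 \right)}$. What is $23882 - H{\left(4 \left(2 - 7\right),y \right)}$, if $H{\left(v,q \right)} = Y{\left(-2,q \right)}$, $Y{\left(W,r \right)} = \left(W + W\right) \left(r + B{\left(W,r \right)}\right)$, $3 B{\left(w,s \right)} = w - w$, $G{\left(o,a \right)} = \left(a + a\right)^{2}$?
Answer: $24282$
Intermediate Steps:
$G{\left(o,a \right)} = 4 a^{2}$ ($G{\left(o,a \right)} = \left(2 a\right)^{2} = 4 a^{2}$)
$y = 100$ ($y = 4 \left(-5\right)^{2} = 4 \cdot 25 = 100$)
$B{\left(w,s \right)} = 0$ ($B{\left(w,s \right)} = \frac{w - w}{3} = \frac{1}{3} \cdot 0 = 0$)
$Y{\left(W,r \right)} = 2 W r$ ($Y{\left(W,r \right)} = \left(W + W\right) \left(r + 0\right) = 2 W r$)
$H{\left(v,q \right)} = - 4 q$ ($H{\left(v,q \right)} = 2 \left(-2\right) q = - 4 q$)
$23882 - H{\left(4 \left(2 - 7\right),y \right)} = 23882 - \left(-4\right) 100 = 23882 - -400 = 23882 + 400 = 24282$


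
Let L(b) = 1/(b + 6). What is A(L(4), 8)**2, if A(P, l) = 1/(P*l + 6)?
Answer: 25/1156 ≈ 0.021626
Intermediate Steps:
L(b) = 1/(6 + b)
A(P, l) = 1/(6 + P*l)
A(L(4), 8)**2 = (1/(6 + 8/(6 + 4)))**2 = (1/(6 + 8/10))**2 = (1/(6 + (1/10)*8))**2 = (1/(6 + 4/5))**2 = (1/(34/5))**2 = (5/34)**2 = 25/1156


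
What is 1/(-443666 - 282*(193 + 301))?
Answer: -1/582974 ≈ -1.7153e-6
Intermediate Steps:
1/(-443666 - 282*(193 + 301)) = 1/(-443666 - 282*494) = 1/(-443666 - 139308) = 1/(-582974) = -1/582974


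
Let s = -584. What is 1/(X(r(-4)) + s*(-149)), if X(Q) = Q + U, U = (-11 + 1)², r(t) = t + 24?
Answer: 1/87136 ≈ 1.1476e-5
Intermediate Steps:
r(t) = 24 + t
U = 100 (U = (-10)² = 100)
X(Q) = 100 + Q (X(Q) = Q + 100 = 100 + Q)
1/(X(r(-4)) + s*(-149)) = 1/((100 + (24 - 4)) - 584*(-149)) = 1/((100 + 20) + 87016) = 1/(120 + 87016) = 1/87136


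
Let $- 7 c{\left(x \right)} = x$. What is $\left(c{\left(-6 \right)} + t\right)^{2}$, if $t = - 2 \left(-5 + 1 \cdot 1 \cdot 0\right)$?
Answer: $\frac{5776}{49} \approx 117.88$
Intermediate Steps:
$c{\left(x \right)} = - \frac{x}{7}$
$t = 10$ ($t = - 2 \left(-5 + 1 \cdot 0\right) = - 2 \left(-5 + 0\right) = \left(-2\right) \left(-5\right) = 10$)
$\left(c{\left(-6 \right)} + t\right)^{2} = \left(\left(- \frac{1}{7}\right) \left(-6\right) + 10\right)^{2} = \left(\frac{6}{7} + 10\right)^{2} = \left(\frac{76}{7}\right)^{2} = \frac{5776}{49}$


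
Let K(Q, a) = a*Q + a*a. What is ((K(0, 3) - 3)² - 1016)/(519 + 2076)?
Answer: -196/519 ≈ -0.37765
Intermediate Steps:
K(Q, a) = a² + Q*a (K(Q, a) = Q*a + a² = a² + Q*a)
((K(0, 3) - 3)² - 1016)/(519 + 2076) = ((3*(0 + 3) - 3)² - 1016)/(519 + 2076) = ((3*3 - 3)² - 1016)/2595 = ((9 - 3)² - 1016)*(1/2595) = (6² - 1016)*(1/2595) = (36 - 1016)*(1/2595) = -980*1/2595 = -196/519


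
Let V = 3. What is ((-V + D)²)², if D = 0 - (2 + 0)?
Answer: 625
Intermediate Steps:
D = -2 (D = 0 - 1*2 = 0 - 2 = -2)
((-V + D)²)² = ((-1*3 - 2)²)² = ((-3 - 2)²)² = ((-5)²)² = 25² = 625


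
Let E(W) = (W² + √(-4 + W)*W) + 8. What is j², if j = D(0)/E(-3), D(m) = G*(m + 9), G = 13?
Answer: 13689/(17 - 3*I*√7)² ≈ 24.969 + 29.815*I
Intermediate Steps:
D(m) = 117 + 13*m (D(m) = 13*(m + 9) = 13*(9 + m) = 117 + 13*m)
E(W) = 8 + W² + W*√(-4 + W) (E(W) = (W² + W*√(-4 + W)) + 8 = 8 + W² + W*√(-4 + W))
j = 117/(17 - 3*I*√7) (j = (117 + 13*0)/(8 + (-3)² - 3*√(-4 - 3)) = (117 + 0)/(8 + 9 - 3*I*√7) = 117/(8 + 9 - 3*I*√7) = 117/(17 - 3*I*√7) ≈ 5.6506 + 2.6382*I)
j² = (1989/352 + 351*I*√7/352)²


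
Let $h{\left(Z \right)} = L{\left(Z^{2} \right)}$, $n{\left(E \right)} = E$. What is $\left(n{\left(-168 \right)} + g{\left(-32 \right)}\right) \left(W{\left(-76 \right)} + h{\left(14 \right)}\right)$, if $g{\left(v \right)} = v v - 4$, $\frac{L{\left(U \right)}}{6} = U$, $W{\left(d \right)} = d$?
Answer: $937200$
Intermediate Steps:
$L{\left(U \right)} = 6 U$
$h{\left(Z \right)} = 6 Z^{2}$
$g{\left(v \right)} = -4 + v^{2}$ ($g{\left(v \right)} = v^{2} - 4 = -4 + v^{2}$)
$\left(n{\left(-168 \right)} + g{\left(-32 \right)}\right) \left(W{\left(-76 \right)} + h{\left(14 \right)}\right) = \left(-168 - \left(4 - \left(-32\right)^{2}\right)\right) \left(-76 + 6 \cdot 14^{2}\right) = \left(-168 + \left(-4 + 1024\right)\right) \left(-76 + 6 \cdot 196\right) = \left(-168 + 1020\right) \left(-76 + 1176\right) = 852 \cdot 1100 = 937200$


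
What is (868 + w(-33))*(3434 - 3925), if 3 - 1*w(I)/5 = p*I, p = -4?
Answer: -109493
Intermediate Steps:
w(I) = 15 + 20*I (w(I) = 15 - (-20)*I = 15 + 20*I)
(868 + w(-33))*(3434 - 3925) = (868 + (15 + 20*(-33)))*(3434 - 3925) = (868 + (15 - 660))*(-491) = (868 - 645)*(-491) = 223*(-491) = -109493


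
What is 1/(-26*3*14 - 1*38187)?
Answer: -1/39279 ≈ -2.5459e-5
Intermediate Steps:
1/(-26*3*14 - 1*38187) = 1/(-78*14 - 38187) = 1/(-1092 - 38187) = 1/(-39279) = -1/39279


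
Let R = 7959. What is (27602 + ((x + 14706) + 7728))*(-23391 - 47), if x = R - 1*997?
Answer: -1335919124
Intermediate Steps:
x = 6962 (x = 7959 - 1*997 = 7959 - 997 = 6962)
(27602 + ((x + 14706) + 7728))*(-23391 - 47) = (27602 + ((6962 + 14706) + 7728))*(-23391 - 47) = (27602 + (21668 + 7728))*(-23438) = (27602 + 29396)*(-23438) = 56998*(-23438) = -1335919124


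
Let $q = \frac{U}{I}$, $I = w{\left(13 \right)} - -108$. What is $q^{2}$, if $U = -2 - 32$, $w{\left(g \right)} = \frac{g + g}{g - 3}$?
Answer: $\frac{28900}{305809} \approx 0.094503$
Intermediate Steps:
$w{\left(g \right)} = \frac{2 g}{-3 + g}$
$U = -34$ ($U = -2 - 32 = -34$)
$I = \frac{553}{5}$ ($I = 2 \cdot 13 \frac{1}{-3 + 13} - -108 = 2 \cdot 13 \cdot \frac{1}{10} + 108 = \frac{13}{5} + 108 = \frac{553}{5} \approx 110.6$)
$q = - \frac{170}{553}$ ($q = - \frac{34}{\frac{553}{5}} = \left(-34\right) \frac{5}{553} = - \frac{170}{553} \approx -0.30741$)
$q^{2} = \left(- \frac{170}{553}\right)^{2} = \frac{28900}{305809}$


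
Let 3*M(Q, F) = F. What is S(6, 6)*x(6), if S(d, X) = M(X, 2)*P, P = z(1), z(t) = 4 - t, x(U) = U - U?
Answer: 0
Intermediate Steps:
x(U) = 0
M(Q, F) = F/3
P = 3 (P = 4 - 1*1 = 4 - 1 = 3)
S(d, X) = 2 (S(d, X) = ((1/3)*2)*3 = (2/3)*3 = 2)
S(6, 6)*x(6) = 2*0 = 0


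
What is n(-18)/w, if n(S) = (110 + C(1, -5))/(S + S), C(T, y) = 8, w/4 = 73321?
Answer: -59/5279112 ≈ -1.1176e-5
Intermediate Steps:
w = 293284 (w = 4*73321 = 293284)
n(S) = 59/S (n(S) = (110 + 8)/(S + S) = 118/((2*S)) = 118*(1/(2*S)) = 59/S)
n(-18)/w = (59/(-18))/293284 = (59*(-1/18))*(1/293284) = -59/18*1/293284 = -59/5279112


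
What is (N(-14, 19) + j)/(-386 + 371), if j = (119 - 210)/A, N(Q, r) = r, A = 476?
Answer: -1279/1020 ≈ -1.2539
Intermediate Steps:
j = -13/68 (j = (119 - 210)/476 = -91*1/476 = -13/68 ≈ -0.19118)
(N(-14, 19) + j)/(-386 + 371) = (19 - 13/68)/(-386 + 371) = (1279/68)/(-15) = (1279/68)*(-1/15) = -1279/1020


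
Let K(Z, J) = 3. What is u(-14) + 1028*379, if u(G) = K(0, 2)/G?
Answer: 5454565/14 ≈ 3.8961e+5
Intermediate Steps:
u(G) = 3/G
u(-14) + 1028*379 = 3/(-14) + 1028*379 = 3*(-1/14) + 389612 = -3/14 + 389612 = 5454565/14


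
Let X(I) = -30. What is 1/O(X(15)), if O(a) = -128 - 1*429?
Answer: -1/557 ≈ -0.0017953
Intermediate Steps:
O(a) = -557 (O(a) = -128 - 429 = -557)
1/O(X(15)) = 1/(-557) = -1/557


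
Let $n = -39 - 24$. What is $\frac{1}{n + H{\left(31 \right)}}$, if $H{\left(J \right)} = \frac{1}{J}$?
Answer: $- \frac{31}{1952} \approx -0.015881$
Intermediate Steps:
$n = -63$ ($n = -39 - 24 = -63$)
$\frac{1}{n + H{\left(31 \right)}} = \frac{1}{-63 + \frac{1}{31}} = \frac{1}{- \frac{1952}{31}} = - \frac{31}{1952}$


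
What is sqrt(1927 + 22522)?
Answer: sqrt(24449) ≈ 156.36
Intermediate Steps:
sqrt(1927 + 22522) = sqrt(24449)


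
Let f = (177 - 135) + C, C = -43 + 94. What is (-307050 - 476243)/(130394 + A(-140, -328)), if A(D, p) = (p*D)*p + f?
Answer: 111899/2133039 ≈ 0.052460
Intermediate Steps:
C = 51
f = 93 (f = (177 - 135) + 51 = 42 + 51 = 93)
A(D, p) = 93 + D*p**2 (A(D, p) = (p*D)*p + 93 = (D*p)*p + 93 = D*p**2 + 93 = 93 + D*p**2)
(-307050 - 476243)/(130394 + A(-140, -328)) = (-307050 - 476243)/(130394 + (93 - 140*(-328)**2)) = -783293/(130394 + (93 - 140*107584)) = -783293/(130394 + (93 - 15061760)) = -783293/(130394 - 15061667) = -783293/(-14931273) = -783293*(-1/14931273) = 111899/2133039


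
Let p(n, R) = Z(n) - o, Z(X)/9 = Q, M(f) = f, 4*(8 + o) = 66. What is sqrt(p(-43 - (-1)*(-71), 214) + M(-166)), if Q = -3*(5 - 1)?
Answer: I*sqrt(1130)/2 ≈ 16.808*I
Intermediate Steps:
o = 17/2 (o = -8 + (1/4)*66 = -8 + 33/2 = 17/2 ≈ 8.5000)
Q = -12 (Q = -3*4 = -12)
Z(X) = -108 (Z(X) = 9*(-12) = -108)
p(n, R) = -233/2 (p(n, R) = -108 - 1*17/2 = -108 - 17/2 = -233/2)
sqrt(p(-43 - (-1)*(-71), 214) + M(-166)) = sqrt(-233/2 - 166) = sqrt(-565/2) = I*sqrt(1130)/2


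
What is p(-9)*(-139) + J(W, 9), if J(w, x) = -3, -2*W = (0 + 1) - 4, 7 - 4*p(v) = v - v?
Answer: -985/4 ≈ -246.25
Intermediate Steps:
p(v) = 7/4 (p(v) = 7/4 - (v - v)/4 = 7/4 - 1/4*0 = 7/4 + 0 = 7/4)
W = 3/2 (W = -((0 + 1) - 4)/2 = -(1 - 4)/2 = -1/2*(-3) = 3/2 ≈ 1.5000)
p(-9)*(-139) + J(W, 9) = (7/4)*(-139) - 3 = -973/4 - 3 = -985/4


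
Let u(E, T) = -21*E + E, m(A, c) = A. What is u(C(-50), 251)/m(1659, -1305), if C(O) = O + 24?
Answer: 520/1659 ≈ 0.31344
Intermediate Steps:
C(O) = 24 + O
u(E, T) = -20*E
u(C(-50), 251)/m(1659, -1305) = -20*(24 - 50)/1659 = -20*(-26)*(1/1659) = 520*(1/1659) = 520/1659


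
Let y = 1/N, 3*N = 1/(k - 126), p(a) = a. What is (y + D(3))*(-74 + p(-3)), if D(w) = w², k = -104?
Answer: 52437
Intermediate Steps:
N = -1/690 (N = 1/(3*(-104 - 126)) = (⅓)/(-230) = (⅓)*(-1/230) = -1/690 ≈ -0.0014493)
y = -690 (y = 1/(-1/690) = -690)
(y + D(3))*(-74 + p(-3)) = (-690 + 3²)*(-74 - 3) = (-690 + 9)*(-77) = -681*(-77) = 52437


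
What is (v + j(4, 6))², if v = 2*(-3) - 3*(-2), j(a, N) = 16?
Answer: 256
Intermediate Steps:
v = 0 (v = -6 + 6 = 0)
(v + j(4, 6))² = (0 + 16)² = 16² = 256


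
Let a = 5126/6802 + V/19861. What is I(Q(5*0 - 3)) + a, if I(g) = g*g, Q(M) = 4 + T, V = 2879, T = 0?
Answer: 1141451398/67547261 ≈ 16.899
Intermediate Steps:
Q(M) = 4 (Q(M) = 4 + 0 = 4)
a = 60695222/67547261 (a = 5126/6802 + 2879/19861 = 5126*(1/6802) + 2879*(1/19861) = 2563/3401 + 2879/19861 = 60695222/67547261 ≈ 0.89856)
I(g) = g²
I(Q(5*0 - 3)) + a = 4² + 60695222/67547261 = 16 + 60695222/67547261 = 1141451398/67547261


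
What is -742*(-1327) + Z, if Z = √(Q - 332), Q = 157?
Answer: 984634 + 5*I*√7 ≈ 9.8463e+5 + 13.229*I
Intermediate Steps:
Z = 5*I*√7 (Z = √(157 - 332) = √(-175) = 5*I*√7 ≈ 13.229*I)
-742*(-1327) + Z = -742*(-1327) + 5*I*√7 = 984634 + 5*I*√7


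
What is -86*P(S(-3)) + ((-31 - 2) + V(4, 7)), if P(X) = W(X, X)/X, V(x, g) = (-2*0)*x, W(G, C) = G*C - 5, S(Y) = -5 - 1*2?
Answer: 3553/7 ≈ 507.57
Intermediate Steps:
S(Y) = -7 (S(Y) = -5 - 2 = -7)
W(G, C) = -5 + C*G (W(G, C) = C*G - 5 = -5 + C*G)
V(x, g) = 0 (V(x, g) = 0*x = 0)
P(X) = (-5 + X²)/X (P(X) = (-5 + X*X)/X = (-5 + X²)/X)
-86*P(S(-3)) + ((-31 - 2) + V(4, 7)) = -86*(-7 - 5/(-7)) + ((-31 - 2) + 0) = -86*(-7 - 5*(-⅐)) + (-33 + 0) = -86*(-7 + 5/7) - 33 = -86*(-44/7) - 33 = 3784/7 - 33 = 3553/7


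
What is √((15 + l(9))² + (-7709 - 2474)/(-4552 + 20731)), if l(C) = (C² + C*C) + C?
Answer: 23*√17118498351/16179 ≈ 186.00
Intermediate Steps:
l(C) = C + 2*C² (l(C) = (C² + C²) + C = 2*C² + C = C + 2*C²)
√((15 + l(9))² + (-7709 - 2474)/(-4552 + 20731)) = √((15 + 9*(1 + 2*9))² + (-7709 - 2474)/(-4552 + 20731)) = √((15 + 9*(1 + 18))² - 10183/16179) = √((15 + 9*19)² - 10183*1/16179) = √((15 + 171)² - 10183/16179) = √(186² - 10183/16179) = √(34596 - 10183/16179) = √(559718501/16179) = 23*√17118498351/16179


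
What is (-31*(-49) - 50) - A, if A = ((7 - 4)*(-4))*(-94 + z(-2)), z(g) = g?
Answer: 317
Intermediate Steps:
A = 1152 (A = ((7 - 4)*(-4))*(-94 - 2) = (3*(-4))*(-96) = -12*(-96) = 1152)
(-31*(-49) - 50) - A = (-31*(-49) - 50) - 1*1152 = (1519 - 50) - 1152 = 1469 - 1152 = 317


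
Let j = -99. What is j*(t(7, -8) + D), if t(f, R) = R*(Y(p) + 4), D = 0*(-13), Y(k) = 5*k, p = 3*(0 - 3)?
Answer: -32472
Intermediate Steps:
p = -9 (p = 3*(-3) = -9)
D = 0
t(f, R) = -41*R (t(f, R) = R*(5*(-9) + 4) = R*(-45 + 4) = R*(-41) = -41*R)
j*(t(7, -8) + D) = -99*(-41*(-8) + 0) = -99*(328 + 0) = -99*328 = -32472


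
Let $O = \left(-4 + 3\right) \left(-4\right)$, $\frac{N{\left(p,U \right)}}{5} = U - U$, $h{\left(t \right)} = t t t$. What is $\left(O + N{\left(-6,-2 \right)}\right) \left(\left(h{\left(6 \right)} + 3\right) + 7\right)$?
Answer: $904$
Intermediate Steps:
$h{\left(t \right)} = t^{3}$ ($h{\left(t \right)} = t^{2} t = t^{3}$)
$N{\left(p,U \right)} = 0$ ($N{\left(p,U \right)} = 5 \left(U - U\right) = 5 \cdot 0 = 0$)
$O = 4$ ($O = \left(-1\right) \left(-4\right) = 4$)
$\left(O + N{\left(-6,-2 \right)}\right) \left(\left(h{\left(6 \right)} + 3\right) + 7\right) = \left(4 + 0\right) \left(\left(6^{3} + 3\right) + 7\right) = 4 \left(\left(216 + 3\right) + 7\right) = 4 \left(219 + 7\right) = 4 \cdot 226 = 904$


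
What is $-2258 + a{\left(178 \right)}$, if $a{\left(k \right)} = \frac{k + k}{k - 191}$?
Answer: $- \frac{29710}{13} \approx -2285.4$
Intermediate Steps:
$a{\left(k \right)} = \frac{2 k}{-191 + k}$
$-2258 + a{\left(178 \right)} = -2258 + 2 \cdot 178 \frac{1}{-191 + 178} = -2258 + 2 \cdot 178 \frac{1}{-13} = -2258 + 2 \cdot 178 \left(- \frac{1}{13}\right) = -2258 - \frac{356}{13} = - \frac{29710}{13}$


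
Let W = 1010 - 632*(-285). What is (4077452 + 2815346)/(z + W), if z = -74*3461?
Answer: -3446399/37492 ≈ -91.924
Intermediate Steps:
z = -256114
W = 181130 (W = 1010 + 180120 = 181130)
(4077452 + 2815346)/(z + W) = (4077452 + 2815346)/(-256114 + 181130) = 6892798/(-74984) = 6892798*(-1/74984) = -3446399/37492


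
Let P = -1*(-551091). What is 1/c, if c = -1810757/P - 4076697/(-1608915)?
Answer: -295552858755/222241024076 ≈ -1.3299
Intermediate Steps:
P = 551091
c = -222241024076/295552858755 (c = -1810757/551091 - 4076697/(-1608915) = -1810757*1/551091 - 4076697*(-1/1608915) = -1810757/551091 + 1358899/536305 = -222241024076/295552858755 ≈ -0.75195)
1/c = 1/(-222241024076/295552858755) = -295552858755/222241024076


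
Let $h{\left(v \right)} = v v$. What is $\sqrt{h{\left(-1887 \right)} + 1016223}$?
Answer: $28 \sqrt{5838} \approx 2139.4$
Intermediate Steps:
$h{\left(v \right)} = v^{2}$
$\sqrt{h{\left(-1887 \right)} + 1016223} = \sqrt{\left(-1887\right)^{2} + 1016223} = \sqrt{3560769 + 1016223} = \sqrt{4576992} = 28 \sqrt{5838}$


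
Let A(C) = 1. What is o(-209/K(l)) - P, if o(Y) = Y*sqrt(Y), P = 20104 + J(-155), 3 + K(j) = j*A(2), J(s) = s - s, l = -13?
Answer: -20104 + 209*sqrt(209)/64 ≈ -20057.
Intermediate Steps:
J(s) = 0
K(j) = -3 + j (K(j) = -3 + j*1 = -3 + j)
P = 20104 (P = 20104 + 0 = 20104)
o(Y) = Y**(3/2)
o(-209/K(l)) - P = (-209/(-3 - 13))**(3/2) - 1*20104 = (-209/(-16))**(3/2) - 20104 = (-209*(-1/16))**(3/2) - 20104 = (209/16)**(3/2) - 20104 = 209*sqrt(209)/64 - 20104 = -20104 + 209*sqrt(209)/64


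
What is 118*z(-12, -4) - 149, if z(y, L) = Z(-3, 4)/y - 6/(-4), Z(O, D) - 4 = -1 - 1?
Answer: 25/3 ≈ 8.3333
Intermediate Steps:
Z(O, D) = 2 (Z(O, D) = 4 + (-1 - 1) = 4 - 2 = 2)
z(y, L) = 3/2 + 2/y (z(y, L) = 2/y - 6/(-4) = 2/y - 6*(-¼) = 2/y + 3/2 = 3/2 + 2/y)
118*z(-12, -4) - 149 = 118*(3/2 + 2/(-12)) - 149 = 118*(3/2 + 2*(-1/12)) - 149 = 118*(3/2 - ⅙) - 149 = 118*(4/3) - 149 = 472/3 - 149 = 25/3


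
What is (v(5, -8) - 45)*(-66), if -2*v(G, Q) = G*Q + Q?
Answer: 1386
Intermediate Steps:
v(G, Q) = -Q/2 - G*Q/2 (v(G, Q) = -(G*Q + Q)/2 = -(Q + G*Q)/2 = -Q/2 - G*Q/2)
(v(5, -8) - 45)*(-66) = (-1/2*(-8)*(1 + 5) - 45)*(-66) = (-1/2*(-8)*6 - 45)*(-66) = (24 - 45)*(-66) = -21*(-66) = 1386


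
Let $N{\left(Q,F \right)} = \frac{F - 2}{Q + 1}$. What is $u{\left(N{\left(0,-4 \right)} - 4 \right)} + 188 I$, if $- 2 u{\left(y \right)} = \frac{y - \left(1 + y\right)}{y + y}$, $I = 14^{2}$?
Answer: $\frac{1473919}{40} \approx 36848.0$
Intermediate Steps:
$N{\left(Q,F \right)} = \frac{-2 + F}{1 + Q}$
$I = 196$
$u{\left(y \right)} = \frac{1}{4 y}$ ($u{\left(y \right)} = - \frac{\left(y - \left(1 + y\right)\right) \frac{1}{y + y}}{2} = - \frac{\left(-1\right) \frac{1}{2 y}}{2} = - \frac{\left(- \frac{1}{2}\right) \frac{1}{y}}{2} = \frac{1}{4 y}$)
$u{\left(N{\left(0,-4 \right)} - 4 \right)} + 188 I = \frac{1}{4 \left(\frac{-2 - 4}{1 + 0} - 4\right)} + 188 \cdot 196 = \frac{1}{4 \left(1^{-1} \left(-6\right) - 4\right)} + 36848 = \frac{1}{4 \left(1 \left(-6\right) - 4\right)} + 36848 = \frac{1}{4 \left(-6 - 4\right)} + 36848 = \frac{1}{4 \left(-10\right)} + 36848 = \frac{1}{4} \left(- \frac{1}{10}\right) + 36848 = - \frac{1}{40} + 36848 = \frac{1473919}{40}$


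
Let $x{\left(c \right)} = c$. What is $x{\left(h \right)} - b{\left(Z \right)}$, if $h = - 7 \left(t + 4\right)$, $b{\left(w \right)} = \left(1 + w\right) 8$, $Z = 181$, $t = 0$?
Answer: $-1484$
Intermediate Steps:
$b{\left(w \right)} = 8 + 8 w$
$h = -28$ ($h = - 7 \left(0 + 4\right) = \left(-7\right) 4 = -28$)
$x{\left(h \right)} - b{\left(Z \right)} = -28 - \left(8 + 8 \cdot 181\right) = -28 - \left(8 + 1448\right) = -28 - 1456 = -1484$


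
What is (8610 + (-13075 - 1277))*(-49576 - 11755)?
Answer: 352162602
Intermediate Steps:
(8610 + (-13075 - 1277))*(-49576 - 11755) = (8610 - 14352)*(-61331) = -5742*(-61331) = 352162602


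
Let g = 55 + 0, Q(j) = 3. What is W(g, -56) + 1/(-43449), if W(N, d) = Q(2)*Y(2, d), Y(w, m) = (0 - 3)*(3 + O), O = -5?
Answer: 782081/43449 ≈ 18.000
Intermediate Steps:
g = 55
Y(w, m) = 6 (Y(w, m) = (0 - 3)*(3 - 5) = -3*(-2) = 6)
W(N, d) = 18 (W(N, d) = 3*6 = 18)
W(g, -56) + 1/(-43449) = 18 + 1/(-43449) = 18 - 1/43449 = 782081/43449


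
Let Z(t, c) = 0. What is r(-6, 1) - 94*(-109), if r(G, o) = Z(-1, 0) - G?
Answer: 10252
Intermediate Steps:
r(G, o) = -G (r(G, o) = 0 - G = -G)
r(-6, 1) - 94*(-109) = -1*(-6) - 94*(-109) = 6 + 10246 = 10252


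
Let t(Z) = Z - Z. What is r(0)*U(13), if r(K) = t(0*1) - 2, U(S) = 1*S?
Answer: -26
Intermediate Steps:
U(S) = S
t(Z) = 0
r(K) = -2 (r(K) = 0 - 2 = -2)
r(0)*U(13) = -2*13 = -26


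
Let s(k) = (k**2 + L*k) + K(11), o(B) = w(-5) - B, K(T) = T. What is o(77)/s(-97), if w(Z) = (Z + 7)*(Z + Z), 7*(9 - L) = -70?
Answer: -97/7577 ≈ -0.012802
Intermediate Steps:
L = 19 (L = 9 - 1/7*(-70) = 9 + 10 = 19)
w(Z) = 2*Z*(7 + Z) (w(Z) = (7 + Z)*(2*Z) = 2*Z*(7 + Z))
o(B) = -20 - B (o(B) = 2*(-5)*(7 - 5) - B = 2*(-5)*2 - B = -20 - B)
s(k) = 11 + k**2 + 19*k (s(k) = (k**2 + 19*k) + 11 = 11 + k**2 + 19*k)
o(77)/s(-97) = (-20 - 1*77)/(11 + (-97)**2 + 19*(-97)) = (-20 - 77)/(11 + 9409 - 1843) = -97/7577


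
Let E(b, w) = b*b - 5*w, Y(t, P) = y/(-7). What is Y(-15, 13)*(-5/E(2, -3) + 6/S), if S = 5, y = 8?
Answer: -712/665 ≈ -1.0707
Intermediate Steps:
Y(t, P) = -8/7 (Y(t, P) = 8/(-7) = 8*(-⅐) = -8/7)
E(b, w) = b² - 5*w
Y(-15, 13)*(-5/E(2, -3) + 6/S) = -8*(-5/(2² - 5*(-3)) + 6/5)/7 = -8*(-5/(4 + 15) + 6*(⅕))/7 = -8*(-5/19 + 6/5)/7 = -8/7*89/95 = -712/665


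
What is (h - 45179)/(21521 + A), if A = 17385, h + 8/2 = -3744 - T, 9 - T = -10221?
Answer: -8451/5558 ≈ -1.5205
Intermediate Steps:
T = 10230 (T = 9 - 1*(-10221) = 9 + 10221 = 10230)
h = -13978 (h = -4 + (-3744 - 1*10230) = -4 + (-3744 - 10230) = -4 - 13974 = -13978)
(h - 45179)/(21521 + A) = (-13978 - 45179)/(21521 + 17385) = -59157/38906 = -59157*1/38906 = -8451/5558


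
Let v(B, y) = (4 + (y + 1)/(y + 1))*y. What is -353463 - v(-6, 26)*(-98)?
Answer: -340723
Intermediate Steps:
v(B, y) = 5*y (v(B, y) = (4 + (1 + y)/(1 + y))*y = (4 + 1)*y = 5*y)
-353463 - v(-6, 26)*(-98) = -353463 - 5*26*(-98) = -353463 - 130*(-98) = -353463 - 1*(-12740) = -353463 + 12740 = -340723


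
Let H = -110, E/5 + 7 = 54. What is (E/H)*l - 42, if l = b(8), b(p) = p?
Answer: -650/11 ≈ -59.091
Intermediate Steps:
E = 235 (E = -35 + 5*54 = -35 + 270 = 235)
l = 8
(E/H)*l - 42 = (235/(-110))*8 - 42 = (235*(-1/110))*8 - 42 = -47/22*8 - 42 = -188/11 - 42 = -650/11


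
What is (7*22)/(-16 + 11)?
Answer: -154/5 ≈ -30.800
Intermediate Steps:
(7*22)/(-16 + 11) = 154/(-5) = 154*(-1/5) = -154/5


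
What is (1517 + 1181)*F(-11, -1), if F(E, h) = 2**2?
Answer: 10792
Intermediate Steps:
F(E, h) = 4
(1517 + 1181)*F(-11, -1) = (1517 + 1181)*4 = 2698*4 = 10792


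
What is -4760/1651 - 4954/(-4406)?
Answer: -6396753/3637153 ≈ -1.7587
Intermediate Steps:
-4760/1651 - 4954/(-4406) = -4760*1/1651 - 4954*(-1/4406) = -4760/1651 + 2477/2203 = -6396753/3637153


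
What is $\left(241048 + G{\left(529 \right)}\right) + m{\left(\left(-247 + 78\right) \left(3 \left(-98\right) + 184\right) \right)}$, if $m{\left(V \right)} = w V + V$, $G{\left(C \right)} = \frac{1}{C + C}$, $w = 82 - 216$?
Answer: $- \frac{2360844475}{1058} \approx -2.2314 \cdot 10^{6}$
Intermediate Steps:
$w = -134$
$G{\left(C \right)} = \frac{1}{2 C}$
$m{\left(V \right)} = - 133 V$ ($m{\left(V \right)} = - 134 V + V = - 133 V$)
$\left(241048 + G{\left(529 \right)}\right) + m{\left(\left(-247 + 78\right) \left(3 \left(-98\right) + 184\right) \right)} = \left(241048 + \frac{1}{2 \cdot 529}\right) - 133 \left(-247 + 78\right) \left(3 \left(-98\right) + 184\right) = \left(241048 + \frac{1}{2} \cdot \frac{1}{529}\right) - 133 \left(- 169 \left(-294 + 184\right)\right) = \left(241048 + \frac{1}{1058}\right) - 133 \left(\left(-169\right) \left(-110\right)\right) = \frac{255028785}{1058} - 2472470 = - \frac{2360844475}{1058}$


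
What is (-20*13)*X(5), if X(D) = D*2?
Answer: -2600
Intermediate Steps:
X(D) = 2*D
(-20*13)*X(5) = (-20*13)*(2*5) = -260*10 = -2600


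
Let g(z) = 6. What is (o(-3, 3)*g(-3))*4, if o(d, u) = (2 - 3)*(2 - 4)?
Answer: 48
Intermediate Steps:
o(d, u) = 2 (o(d, u) = -1*(-2) = 2)
(o(-3, 3)*g(-3))*4 = (2*6)*4 = 12*4 = 48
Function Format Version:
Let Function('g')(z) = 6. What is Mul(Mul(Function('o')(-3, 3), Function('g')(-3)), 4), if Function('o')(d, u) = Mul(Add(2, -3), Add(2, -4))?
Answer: 48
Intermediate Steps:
Function('o')(d, u) = 2 (Function('o')(d, u) = Mul(-1, -2) = 2)
Mul(Mul(Function('o')(-3, 3), Function('g')(-3)), 4) = Mul(Mul(2, 6), 4) = Mul(12, 4) = 48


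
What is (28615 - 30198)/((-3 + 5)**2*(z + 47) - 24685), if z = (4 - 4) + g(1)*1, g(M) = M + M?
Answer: 1583/24489 ≈ 0.064641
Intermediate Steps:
g(M) = 2*M
z = 2 (z = (4 - 4) + (2*1)*1 = 0 + 2*1 = 0 + 2 = 2)
(28615 - 30198)/((-3 + 5)**2*(z + 47) - 24685) = (28615 - 30198)/((-3 + 5)**2*(2 + 47) - 24685) = -1583/(2**2*49 - 24685) = -1583/(4*49 - 24685) = -1583/(196 - 24685) = -1583/(-24489) = -1583*(-1/24489) = 1583/24489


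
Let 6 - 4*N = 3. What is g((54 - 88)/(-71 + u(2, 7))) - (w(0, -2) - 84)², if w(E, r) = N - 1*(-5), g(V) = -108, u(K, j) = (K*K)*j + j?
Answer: -99697/16 ≈ -6231.1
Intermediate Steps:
N = ¾ (N = 3/2 - ¼*3 = 3/2 - ¾ = ¾ ≈ 0.75000)
u(K, j) = j + j*K² (u(K, j) = K²*j + j = j*K² + j = j + j*K²)
w(E, r) = 23/4 (w(E, r) = ¾ - 1*(-5) = ¾ + 5 = 23/4)
g((54 - 88)/(-71 + u(2, 7))) - (w(0, -2) - 84)² = -108 - (23/4 - 84)² = -108 - (-313/4)² = -108 - 1*97969/16 = -108 - 97969/16 = -99697/16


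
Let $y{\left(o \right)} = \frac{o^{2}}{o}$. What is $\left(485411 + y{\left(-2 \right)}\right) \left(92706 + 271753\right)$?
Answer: $176911678731$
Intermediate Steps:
$y{\left(o \right)} = o$
$\left(485411 + y{\left(-2 \right)}\right) \left(92706 + 271753\right) = \left(485411 - 2\right) \left(92706 + 271753\right) = 485409 \cdot 364459 = 176911678731$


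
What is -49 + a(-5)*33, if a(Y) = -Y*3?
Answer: 446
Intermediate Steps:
a(Y) = -3*Y
-49 + a(-5)*33 = -49 - 3*(-5)*33 = -49 + 15*33 = -49 + 495 = 446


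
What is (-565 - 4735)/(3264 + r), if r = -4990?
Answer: 2650/863 ≈ 3.0707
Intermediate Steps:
(-565 - 4735)/(3264 + r) = (-565 - 4735)/(3264 - 4990) = -5300/(-1726) = -5300*(-1/1726) = 2650/863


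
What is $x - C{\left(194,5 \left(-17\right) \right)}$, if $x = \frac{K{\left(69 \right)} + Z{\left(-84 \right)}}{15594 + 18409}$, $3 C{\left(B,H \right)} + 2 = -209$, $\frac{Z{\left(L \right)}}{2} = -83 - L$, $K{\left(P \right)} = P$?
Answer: $\frac{7174846}{102009} \approx 70.335$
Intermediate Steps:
$Z{\left(L \right)} = -166 - 2 L$ ($Z{\left(L \right)} = 2 \left(-83 - L\right) = -166 - 2 L$)
$C{\left(B,H \right)} = - \frac{211}{3}$ ($C{\left(B,H \right)} = - \frac{2}{3} + \frac{1}{3} \left(-209\right) = - \frac{2}{3} - \frac{209}{3} = - \frac{211}{3}$)
$x = \frac{71}{34003}$ ($x = \frac{69 - -2}{15594 + 18409} = \frac{69 + \left(-166 + 168\right)}{34003} = \left(69 + 2\right) \frac{1}{34003} = 71 \cdot \frac{1}{34003} = \frac{71}{34003} \approx 0.0020881$)
$x - C{\left(194,5 \left(-17\right) \right)} = \frac{71}{34003} - - \frac{211}{3} = \frac{71}{34003} + \frac{211}{3} = \frac{7174846}{102009}$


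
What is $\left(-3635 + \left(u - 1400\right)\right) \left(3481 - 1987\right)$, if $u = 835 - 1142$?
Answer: $-7980948$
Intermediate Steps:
$u = -307$ ($u = 835 - 1142 = -307$)
$\left(-3635 + \left(u - 1400\right)\right) \left(3481 - 1987\right) = \left(-3635 - 1707\right) \left(3481 - 1987\right) = \left(-3635 - 1707\right) 1494 = \left(-5342\right) 1494 = -7980948$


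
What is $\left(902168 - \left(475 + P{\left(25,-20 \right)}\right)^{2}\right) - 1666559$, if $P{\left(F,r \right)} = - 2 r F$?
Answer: $-2940016$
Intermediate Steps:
$P{\left(F,r \right)} = - 2 F r$
$\left(902168 - \left(475 + P{\left(25,-20 \right)}\right)^{2}\right) - 1666559 = \left(902168 - \left(475 - 50 \left(-20\right)\right)^{2}\right) - 1666559 = \left(902168 - \left(475 + 1000\right)^{2}\right) - 1666559 = \left(902168 - 1475^{2}\right) - 1666559 = \left(902168 - 2175625\right) - 1666559 = -1273457 - 1666559 = -2940016$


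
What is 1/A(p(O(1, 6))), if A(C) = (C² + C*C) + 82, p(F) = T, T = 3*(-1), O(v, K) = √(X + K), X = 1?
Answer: 1/100 ≈ 0.010000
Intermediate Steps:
O(v, K) = √(1 + K)
T = -3
p(F) = -3
A(C) = 82 + 2*C² (A(C) = (C² + C²) + 82 = 2*C² + 82 = 82 + 2*C²)
1/A(p(O(1, 6))) = 1/(82 + 2*(-3)²) = 1/(82 + 2*9) = 1/(82 + 18) = 1/100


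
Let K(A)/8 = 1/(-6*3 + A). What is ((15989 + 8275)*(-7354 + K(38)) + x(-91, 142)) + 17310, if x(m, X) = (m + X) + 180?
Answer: -892051047/5 ≈ -1.7841e+8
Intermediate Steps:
x(m, X) = 180 + X + m (x(m, X) = (X + m) + 180 = 180 + X + m)
K(A) = 8/(-18 + A) (K(A) = 8/(-6*3 + A) = 8/(-18 + A))
((15989 + 8275)*(-7354 + K(38)) + x(-91, 142)) + 17310 = ((15989 + 8275)*(-7354 + 8/(-18 + 38)) + (180 + 142 - 91)) + 17310 = (24264*(-7354 + 8/20) + 231) + 17310 = (24264*(-7354 + 8*(1/20)) + 231) + 17310 = (24264*(-7354 + ⅖) + 231) + 17310 = (24264*(-36768/5) + 231) + 17310 = (-892138752/5 + 231) + 17310 = -892137597/5 + 17310 = -892051047/5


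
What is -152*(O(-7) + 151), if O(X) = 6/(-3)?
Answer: -22648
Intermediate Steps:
O(X) = -2 (O(X) = 6*(-⅓) = -2)
-152*(O(-7) + 151) = -152*(-2 + 151) = -152*149 = -22648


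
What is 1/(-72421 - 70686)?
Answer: -1/143107 ≈ -6.9878e-6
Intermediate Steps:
1/(-72421 - 70686) = 1/(-143107) = -1/143107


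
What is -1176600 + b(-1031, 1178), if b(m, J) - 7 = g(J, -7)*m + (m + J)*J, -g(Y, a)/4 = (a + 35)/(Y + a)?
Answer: -1174897545/1171 ≈ -1.0033e+6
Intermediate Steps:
g(Y, a) = -4*(35 + a)/(Y + a) (g(Y, a) = -4*(a + 35)/(Y + a) = -4*(35 + a)/(Y + a))
b(m, J) = 7 + J*(J + m) - 112*m/(-7 + J) (b(m, J) = 7 + ((4*(-35 - 1*(-7))/(J - 7))*m + (m + J)*J) = 7 + ((4*(-35 + 7)/(-7 + J))*m + (J + m)*J) = 7 + ((4*(-28)/(-7 + J))*m + J*(J + m)) = 7 + ((-112/(-7 + J))*m + J*(J + m)) = 7 + (-112*m/(-7 + J) + J*(J + m)) = 7 + (J*(J + m) - 112*m/(-7 + J)) = 7 + J*(J + m) - 112*m/(-7 + J))
-1176600 + b(-1031, 1178) = -1176600 + (-112*(-1031) + (-7 + 1178)*(7 + 1178² + 1178*(-1031)))/(-7 + 1178) = -1176600 + (115472 + 1171*(7 + 1387684 - 1214518))/1171 = -1176600 + (115472 + 1171*173173)/1171 = -1176600 + (115472 + 202785583)/1171 = -1176600 + (1/1171)*202901055 = -1176600 + 202901055/1171 = -1174897545/1171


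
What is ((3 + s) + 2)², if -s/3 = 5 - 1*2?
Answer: 16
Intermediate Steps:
s = -9 (s = -3*(5 - 1*2) = -3*(5 - 2) = -3*3 = -9)
((3 + s) + 2)² = ((3 - 9) + 2)² = (-6 + 2)² = (-4)² = 16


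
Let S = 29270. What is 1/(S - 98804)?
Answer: -1/69534 ≈ -1.4381e-5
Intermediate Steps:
1/(S - 98804) = 1/(29270 - 98804) = 1/(-69534) = -1/69534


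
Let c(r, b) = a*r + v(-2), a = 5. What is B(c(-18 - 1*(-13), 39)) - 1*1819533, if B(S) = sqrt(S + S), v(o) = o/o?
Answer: -1819533 + 4*I*sqrt(3) ≈ -1.8195e+6 + 6.9282*I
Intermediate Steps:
v(o) = 1
c(r, b) = 1 + 5*r (c(r, b) = 5*r + 1 = 1 + 5*r)
B(S) = sqrt(2)*sqrt(S) (B(S) = sqrt(2*S) = sqrt(2)*sqrt(S))
B(c(-18 - 1*(-13), 39)) - 1*1819533 = sqrt(2)*sqrt(1 + 5*(-18 - 1*(-13))) - 1*1819533 = sqrt(2)*sqrt(1 + 5*(-18 + 13)) - 1819533 = sqrt(2)*sqrt(1 + 5*(-5)) - 1819533 = sqrt(2)*sqrt(1 - 25) - 1819533 = sqrt(2)*sqrt(-24) - 1819533 = sqrt(2)*(2*I*sqrt(6)) - 1819533 = 4*I*sqrt(3) - 1819533 = -1819533 + 4*I*sqrt(3)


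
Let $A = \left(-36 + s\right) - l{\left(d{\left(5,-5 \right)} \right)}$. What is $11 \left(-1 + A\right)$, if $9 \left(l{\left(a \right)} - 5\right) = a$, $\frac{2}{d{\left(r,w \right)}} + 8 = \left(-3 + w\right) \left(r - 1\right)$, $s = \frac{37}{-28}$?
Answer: $- \frac{300179}{630} \approx -476.47$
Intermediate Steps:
$s = - \frac{37}{28}$ ($s = 37 \left(- \frac{1}{28}\right) = - \frac{37}{28} \approx -1.3214$)
$d{\left(r,w \right)} = \frac{2}{-8 + \left(-1 + r\right) \left(-3 + w\right)}$ ($d{\left(r,w \right)} = \frac{2}{-8 + \left(-3 + w\right) \left(r - 1\right)} = \frac{2}{-8 + \left(-3 + w\right) \left(-1 + r\right)} = \frac{2}{-8 + \left(-1 + r\right) \left(-3 + w\right)}$)
$l{\left(a \right)} = 5 + \frac{a}{9}$
$A = - \frac{26659}{630}$ ($A = \left(-36 - \frac{37}{28}\right) - \left(5 + \frac{2 \frac{1}{-5 - -5 - 15 + 5 \left(-5\right)}}{9}\right) = - \frac{1045}{28} - \left(5 + \frac{2 \frac{1}{-5 + 5 - 15 - 25}}{9}\right) = - \frac{1045}{28} - \left(5 + \frac{2 \frac{1}{-40}}{9}\right) = - \frac{1045}{28} - \left(5 + \frac{2 \left(- \frac{1}{40}\right)}{9}\right) = - \frac{1045}{28} - \left(5 + \frac{1}{9} \left(- \frac{1}{20}\right)\right) = - \frac{1045}{28} - \left(5 - \frac{1}{180}\right) = - \frac{1045}{28} - \frac{899}{180} = - \frac{26659}{630} \approx -42.316$)
$11 \left(-1 + A\right) = 11 \left(-1 - \frac{26659}{630}\right) = 11 \left(- \frac{27289}{630}\right) = - \frac{300179}{630}$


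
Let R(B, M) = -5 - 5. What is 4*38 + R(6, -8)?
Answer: 142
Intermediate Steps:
R(B, M) = -10
4*38 + R(6, -8) = 4*38 - 10 = 152 - 10 = 142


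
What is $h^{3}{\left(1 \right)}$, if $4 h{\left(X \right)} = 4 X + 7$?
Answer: $\frac{1331}{64} \approx 20.797$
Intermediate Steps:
$h{\left(X \right)} = \frac{7}{4} + X$ ($h{\left(X \right)} = \frac{4 X + 7}{4} = \frac{7 + 4 X}{4} = \frac{7}{4} + X$)
$h^{3}{\left(1 \right)} = \left(\frac{7}{4} + 1\right)^{3} = \left(\frac{11}{4}\right)^{3} = \frac{1331}{64}$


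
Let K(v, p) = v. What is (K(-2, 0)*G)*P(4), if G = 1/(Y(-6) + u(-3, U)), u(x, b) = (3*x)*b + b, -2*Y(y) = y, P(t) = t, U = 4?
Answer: 8/29 ≈ 0.27586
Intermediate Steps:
Y(y) = -y/2
u(x, b) = b + 3*b*x (u(x, b) = 3*b*x + b = b + 3*b*x)
G = -1/29 (G = 1/(-½*(-6) + 4*(1 + 3*(-3))) = 1/(3 + 4*(1 - 9)) = 1/(3 + 4*(-8)) = 1/(3 - 32) = 1/(-29) = -1/29 ≈ -0.034483)
(K(-2, 0)*G)*P(4) = -2*(-1/29)*4 = (2/29)*4 = 8/29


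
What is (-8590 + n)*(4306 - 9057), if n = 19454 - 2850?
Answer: -38074514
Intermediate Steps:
n = 16604
(-8590 + n)*(4306 - 9057) = (-8590 + 16604)*(4306 - 9057) = 8014*(-4751) = -38074514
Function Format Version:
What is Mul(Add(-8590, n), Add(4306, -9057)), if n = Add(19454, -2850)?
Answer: -38074514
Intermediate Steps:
n = 16604
Mul(Add(-8590, n), Add(4306, -9057)) = Mul(Add(-8590, 16604), Add(4306, -9057)) = Mul(8014, -4751) = -38074514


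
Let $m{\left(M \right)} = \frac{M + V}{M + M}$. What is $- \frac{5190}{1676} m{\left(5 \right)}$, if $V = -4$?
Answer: $- \frac{519}{1676} \approx -0.30967$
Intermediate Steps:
$m{\left(M \right)} = \frac{-4 + M}{2 M}$ ($m{\left(M \right)} = \frac{M - 4}{M + M} = \frac{-4 + M}{2 M}$)
$- \frac{5190}{1676} m{\left(5 \right)} = - \frac{5190}{1676} \frac{-4 + 5}{2 \cdot 5} = \left(-5190\right) \frac{1}{1676} \cdot \frac{1}{2} \cdot \frac{1}{5} \cdot 1 = \left(- \frac{2595}{838}\right) \frac{1}{10} = - \frac{519}{1676}$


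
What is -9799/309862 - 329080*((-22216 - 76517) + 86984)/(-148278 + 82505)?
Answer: -1198038971902667/20380553326 ≈ -58783.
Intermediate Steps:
-9799/309862 - 329080*((-22216 - 76517) + 86984)/(-148278 + 82505) = -9799*1/309862 - 329080/((-65773/(-98733 + 86984))) = -9799/309862 - 329080/((-65773/(-11749))) = -9799/309862 - 329080/((-65773*(-1/11749))) = -9799/309862 - 329080/65773/11749 = -9799/309862 - 329080*11749/65773 = -9799/309862 - 3866360920/65773 = -1198038971902667/20380553326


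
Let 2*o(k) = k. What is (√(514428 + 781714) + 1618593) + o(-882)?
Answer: 1618152 + √1296142 ≈ 1.6193e+6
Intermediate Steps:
o(k) = k/2
(√(514428 + 781714) + 1618593) + o(-882) = (√(514428 + 781714) + 1618593) + (½)*(-882) = (√1296142 + 1618593) - 441 = (1618593 + √1296142) - 441 = 1618152 + √1296142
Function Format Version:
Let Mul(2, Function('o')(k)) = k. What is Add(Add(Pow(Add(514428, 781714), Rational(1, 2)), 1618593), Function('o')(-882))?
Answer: Add(1618152, Pow(1296142, Rational(1, 2))) ≈ 1.6193e+6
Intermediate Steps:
Function('o')(k) = Mul(Rational(1, 2), k)
Add(Add(Pow(Add(514428, 781714), Rational(1, 2)), 1618593), Function('o')(-882)) = Add(Add(Pow(Add(514428, 781714), Rational(1, 2)), 1618593), Mul(Rational(1, 2), -882)) = Add(Add(Pow(1296142, Rational(1, 2)), 1618593), -441) = Add(Add(1618593, Pow(1296142, Rational(1, 2))), -441) = Add(1618152, Pow(1296142, Rational(1, 2)))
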